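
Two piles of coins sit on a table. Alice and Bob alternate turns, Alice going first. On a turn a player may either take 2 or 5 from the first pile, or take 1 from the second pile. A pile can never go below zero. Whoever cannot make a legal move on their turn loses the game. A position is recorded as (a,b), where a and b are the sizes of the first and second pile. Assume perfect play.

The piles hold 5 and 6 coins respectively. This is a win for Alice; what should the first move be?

Build the W/L table. Terminal = L. A non-terminal position is W if it has a move to some L; otherwise it is L.
No move ever increases a pile, so every position that can arise here has a ≤ 5 and b ≤ 6; it is enough to label the cells with 0 ≤ a ≤ 5 and 0 ≤ b ≤ 6.
Every move lowers a or b (never raises either), so fill the grid row by row in increasing a, and left to right within a row: each cell's successors are then already labelled.
      b=0  b=1  b=2  b=3  b=4  b=5  b=6
a=0:    L    W    L    W    L    W    L
a=1:    L    W    L    W    L    W    L
a=2:    W    L    W    L    W    L    W
a=3:    W    L    W    L    W    L    W
a=4:    L    W    L    W    L    W    L
a=5:    W    W    W    W    W    W    W
Cells with no legal move (terminal, hence L): (0,0), (1,0).
The remaining L cells, each justified by listing all of its moves:
(0,2): →(0,1)(W) only, which is W, so L
(0,4): →(0,3)(W) only, which is W, so L
(0,6): →(0,5)(W) only, which is W, so L
(1,2): →(1,1)(W) only, which is W, so L
(1,4): →(1,3)(W) only, which is W, so L
(1,6): →(1,5)(W) only, which is W, so L
(2,1): →(0,1)(W), (2,0)(W) — all W, so L
(2,3): →(0,3)(W), (2,2)(W) — all W, so L
(2,5): →(0,5)(W), (2,4)(W) — all W, so L
(3,1): →(1,1)(W), (3,0)(W) — all W, so L
(3,3): →(1,3)(W), (3,2)(W) — all W, so L
(3,5): →(1,5)(W), (3,4)(W) — all W, so L
(4,0): →(2,0)(W) only, which is W, so L
(4,2): →(2,2)(W), (4,1)(W) — all W, so L
(4,4): →(2,4)(W), (4,3)(W) — all W, so L
(4,6): →(2,6)(W), (4,5)(W) — all W, so L
Every other cell has at least one move into one of the L cells above, so it is W.
From (5,6), the L positions reachable in one move are: (0,6).

Move to (0,6).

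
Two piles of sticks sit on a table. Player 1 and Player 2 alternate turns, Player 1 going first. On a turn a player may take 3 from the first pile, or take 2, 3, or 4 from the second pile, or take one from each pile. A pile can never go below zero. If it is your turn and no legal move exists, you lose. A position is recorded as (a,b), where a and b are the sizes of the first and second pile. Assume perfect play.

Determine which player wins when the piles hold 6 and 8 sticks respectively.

Player 1 wins.

Use the standard recursion: the mover loses at a terminal position; elsewhere, the mover wins exactly when some move hands the opponent an L position.
No move ever increases a pile, so every position that can arise here has a ≤ 6 and b ≤ 8; it is enough to label the cells with 0 ≤ a ≤ 6 and 0 ≤ b ≤ 8.
Every move lowers a or b (never raises either), so fill the grid row by row in increasing a, and left to right within a row: each cell's successors are then already labelled.
      b=0  b=1  b=2  b=3  b=4  b=5  b=6  b=7  b=8
a=0:    L    L    W    W    W    W    L    L    W
a=1:    L    W    W    W    W    L    L    W    W
a=2:    L    W    W    W    W    L    W    W    W
a=3:    W    W    L    L    W    W    W    W    L
a=4:    W    L    L    W    W    W    W    L    L
a=5:    W    L    W    W    W    W    L    L    W
a=6:    L    L    W    W    W    W    L    W    W
Cells with no legal move (terminal, hence L): (0,0), (0,1), (1,0), (2,0).
The remaining L cells, each justified by listing all of its moves:
(0,6): L (options (0,4)(W), (0,3)(W), (0,2)(W) are all W)
(0,7): L (options (0,5)(W), (0,4)(W), (0,3)(W) are all W)
(1,5): L (options (1,3)(W), (1,2)(W), (1,1)(W), (0,4)(W) are all W)
(1,6): L (options (1,4)(W), (1,3)(W), (1,2)(W), (0,5)(W) are all W)
(2,5): L (options (2,3)(W), (2,2)(W), (2,1)(W), (1,4)(W) are all W)
(3,2): L (options (0,2)(W), (3,0)(W), (2,1)(W) are all W)
(3,3): L (options (0,3)(W), (3,1)(W), (3,0)(W), (2,2)(W) are all W)
(3,8): L (options (0,8)(W), (3,6)(W), (3,5)(W), (3,4)(W), (2,7)(W) are all W)
(4,1): L (options (1,1)(W), (3,0)(W) are all W)
(4,2): L (options (1,2)(W), (4,0)(W), (3,1)(W) are all W)
(4,7): L (options (1,7)(W), (4,5)(W), (4,4)(W), (4,3)(W), (3,6)(W) are all W)
(4,8): L (options (1,8)(W), (4,6)(W), (4,5)(W), (4,4)(W), (3,7)(W) are all W)
(5,1): L (options (2,1)(W), (4,0)(W) are all W)
(5,6): L (options (2,6)(W), (5,4)(W), (5,3)(W), (5,2)(W), (4,5)(W) are all W)
(5,7): L (options (2,7)(W), (5,5)(W), (5,4)(W), (5,3)(W), (4,6)(W) are all W)
(6,0): L (sole option (3,0)(W) is W)
(6,1): L (options (3,1)(W), (5,0)(W) are all W)
(6,6): L (options (3,6)(W), (6,4)(W), (6,3)(W), (6,2)(W), (5,5)(W) are all W)
Every other cell has at least one move into one of the L cells above, so it is W.
From (6,8) Player 1 can move to (3,8), reaching an L position.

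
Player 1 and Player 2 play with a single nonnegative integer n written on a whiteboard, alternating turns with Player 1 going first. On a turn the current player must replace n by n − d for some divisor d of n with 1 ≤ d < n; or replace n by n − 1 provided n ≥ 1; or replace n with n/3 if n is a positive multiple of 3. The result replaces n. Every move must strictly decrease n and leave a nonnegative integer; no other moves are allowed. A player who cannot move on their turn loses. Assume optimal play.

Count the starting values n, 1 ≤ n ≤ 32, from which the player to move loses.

12

Compute win/loss labels from the base case upward. A position with no move is L. Any other position is W if it can reach an L in one move, else L.
n=0: no move → L
n=1: →0(L), so W
n=2: →1(W) only, which is W, so L
n=3: →2(L), so W
n=4: →2(L), so W
n=5: →4(W) only, which is W, so L
n=6: →2(L), so W
n=7: →6(W) only, which is W, so L
n=8: →7(L), so W
n=9: →3(W), 6(W), 8(W) — all W, so L
n=10: →5(L), so W
n=11: →10(W) only, which is W, so L
n=12: →9(L), so W
n=13: →12(W) only, which is W, so L
n=14: →7(L), so W
n=15: →5(L), so W
n=16: →8(W), 12(W), 14(W), 15(W) — all W, so L
n=17: →16(L), so W
n=18: →9(L), so W
n=19: →18(W) only, which is W, so L
n=20: →16(L), so W
n=21: →7(L), so W
n=22: →11(L), so W
n=23: →22(W) only, which is W, so L
n=24: →16(L), so W
n=25: →20(W), 24(W) — all W, so L
n=26: →13(L), so W
n=27: →9(L), so W
n=28: →14(W), 21(W), 24(W), 26(W), 27(W) — all W, so L
n=29: →28(L), so W
n=30: →25(L), so W
n=31: →30(W) only, which is W, so L
n=32: →16(L), so W
L entries with 1 ≤ n ≤ 32 (n=0 is outside the asked range and is not counted): n = 2, 5, 7, 9, 11, 13, 16, 19, 23, 25, 28, 31; that makes 12.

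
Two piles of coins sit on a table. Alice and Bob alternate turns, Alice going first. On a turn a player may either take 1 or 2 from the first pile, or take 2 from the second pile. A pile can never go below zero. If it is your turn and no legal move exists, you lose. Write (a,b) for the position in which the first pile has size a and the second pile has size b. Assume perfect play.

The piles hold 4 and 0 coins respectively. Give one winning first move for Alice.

Use the standard recursion: the mover loses at a terminal position; elsewhere, the mover wins exactly when some move hands the opponent an L position.
No move ever increases a pile, so every position that can arise here has a ≤ 4 and b ≤ 0; it is enough to label the cells with 0 ≤ a ≤ 4 and 0 ≤ b ≤ 0.
Every move lowers a or b (never raises either), so fill the grid row by row in increasing a, and left to right within a row: each cell's successors are then already labelled.
      b=0
a=0:    L
a=1:    W
a=2:    W
a=3:    L
a=4:    W
Cells with no legal move (terminal, hence L): (0,0).
The remaining L cells, each justified by listing all of its moves:
(3,0): moves to (2,0)(W), (1,0)(W); every one is W ⇒ L
Every other cell has at least one move into one of the L cells above, so it is W.
From (4,0), the L positions reachable in one move are: (3,0).

Move to (3,0).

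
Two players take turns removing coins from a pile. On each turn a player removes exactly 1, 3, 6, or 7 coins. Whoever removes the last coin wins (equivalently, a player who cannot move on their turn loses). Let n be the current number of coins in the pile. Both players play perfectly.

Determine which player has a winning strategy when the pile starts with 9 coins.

The first player wins.

Build the W/L table. Terminal = L. A non-terminal position is W if it has a move to some L; otherwise it is L.
n=0: no move → L
n=1: →0(L), so W
n=2: →1(W) only, which is W, so L
n=3: →2(L), so W
n=4: →3(W), 1(W) — all W, so L
n=5: →4(L), so W
n=6: →0(L), so W
n=7: →4(L), so W
n=8: →2(L), so W
n=9: →2(L), so W
The starting position 9 is W: the player to move should remove 7, leaving 2, handing over an L position.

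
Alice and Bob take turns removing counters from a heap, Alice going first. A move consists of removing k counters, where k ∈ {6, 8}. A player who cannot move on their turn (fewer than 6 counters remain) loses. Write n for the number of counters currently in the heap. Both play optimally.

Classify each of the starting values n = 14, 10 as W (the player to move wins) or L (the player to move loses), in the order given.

Label each position W (a win for the player to move) or L (a loss). A position with no legal move is L; any other position is W exactly when some move reaches an L, and L when every move reaches a W.
n=0: no move → L
n=1: no move → L
n=2: no move → L
n=3: no move → L
n=4: no move → L
n=5: no move → L
n=6: can move to 0, which is L ⇒ W
n=7: can move to 1, which is L ⇒ W
n=8: can move to 2, which is L ⇒ W
n=9: can move to 3, which is L ⇒ W
n=10: can move to 4, which is L ⇒ W
n=11: can move to 5, which is L ⇒ W
n=12: can move to 4, which is L ⇒ W
n=13: can move to 5, which is L ⇒ W
n=14: moves to 8(W), 6(W); every one is W ⇒ L

14: L, 10: W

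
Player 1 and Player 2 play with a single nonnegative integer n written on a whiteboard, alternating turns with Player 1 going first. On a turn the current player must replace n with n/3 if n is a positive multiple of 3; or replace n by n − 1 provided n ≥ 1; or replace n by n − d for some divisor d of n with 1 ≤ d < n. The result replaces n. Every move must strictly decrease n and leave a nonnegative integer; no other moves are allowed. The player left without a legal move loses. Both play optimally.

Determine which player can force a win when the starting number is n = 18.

Player 1 wins.

Classify positions by backward induction: terminal positions (no move available) are L. From any other position, the mover wins iff some move reaches an L.
n=0: no move → L
n=1: reaches L-position 0 → W
n=2: only reaches 1(W), which is W → L
n=3: reaches L-position 2 → W
n=4: reaches L-position 2 → W
n=5: only reaches 4(W), which is W → L
n=6: reaches L-position 2 → W
n=7: only reaches 6(W), which is W → L
n=8: reaches L-position 7 → W
n=9: only reaches 3(W), 6(W), 8(W), all W → L
n=10: reaches L-position 5 → W
n=11: only reaches 10(W), which is W → L
n=12: reaches L-position 9 → W
n=13: only reaches 12(W), which is W → L
n=14: reaches L-position 7 → W
n=15: reaches L-position 5 → W
n=16: only reaches 8(W), 12(W), 14(W), 15(W), all W → L
n=17: reaches L-position 16 → W
n=18: reaches L-position 9 → W
The starting position 18 is W: Player 1 should move to 9, handing over an L position.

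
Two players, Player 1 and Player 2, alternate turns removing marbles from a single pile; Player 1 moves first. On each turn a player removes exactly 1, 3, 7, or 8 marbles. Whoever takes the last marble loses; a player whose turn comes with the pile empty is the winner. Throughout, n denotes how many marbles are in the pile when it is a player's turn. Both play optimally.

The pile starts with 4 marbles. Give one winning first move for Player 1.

Remove 1, leaving 3.

Positions with no move are W. A position that does have a move is losing for the player to move precisely when every available move leads to a winning position for the opponent. Fill in the labels:
n=0: no move; the opponent has just taken the last marble and therefore loses → W
n=1: L (sole option 0(W) is W)
n=2: W (go to 1, an L position)
n=3: L (options 2(W), 0(W) are all W)
n=4: W (go to 3, an L position)
From 4, the L positions reachable in one move are: 3, 1. Any move reaching one of these is winning.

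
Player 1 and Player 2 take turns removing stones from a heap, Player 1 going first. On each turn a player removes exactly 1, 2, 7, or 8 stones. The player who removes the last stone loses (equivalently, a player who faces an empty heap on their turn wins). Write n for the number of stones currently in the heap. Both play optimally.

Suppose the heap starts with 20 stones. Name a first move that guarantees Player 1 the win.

Positions with no move are W. A position that does have a move is losing for the player to move precisely when every available move leads to a winning position for the opponent. Fill in the labels:
n=0: no move; the opponent has just taken the last stone and therefore loses → W
n=1: only reaches 0(W), which is W → L
n=2: reaches L-position 1 → W
n=3: reaches L-position 1 → W
n=4: only reaches 3(W), 2(W), all W → L
n=5: reaches L-position 4 → W
n=6: reaches L-position 4 → W
n=7: only reaches 6(W), 5(W), 0(W), all W → L
n=8: reaches L-position 7 → W
n=9: reaches L-position 7 → W
n=10: only reaches 9(W), 8(W), 3(W), 2(W), all W → L
n=11: reaches L-position 10 → W
n=12: reaches L-position 10 → W
n=13: only reaches 12(W), 11(W), 6(W), 5(W), all W → L
n=14: reaches L-position 13 → W
n=15: reaches L-position 13 → W
n=16: only reaches 15(W), 14(W), 9(W), 8(W), all W → L
n=17: reaches L-position 16 → W
n=18: reaches L-position 16 → W
n=19: only reaches 18(W), 17(W), 12(W), 11(W), all W → L
n=20: reaches L-position 19 → W
From 20, the L positions reachable in one move are: 19, 13. Any move reaching one of these is winning.

Remove 1, leaving 19.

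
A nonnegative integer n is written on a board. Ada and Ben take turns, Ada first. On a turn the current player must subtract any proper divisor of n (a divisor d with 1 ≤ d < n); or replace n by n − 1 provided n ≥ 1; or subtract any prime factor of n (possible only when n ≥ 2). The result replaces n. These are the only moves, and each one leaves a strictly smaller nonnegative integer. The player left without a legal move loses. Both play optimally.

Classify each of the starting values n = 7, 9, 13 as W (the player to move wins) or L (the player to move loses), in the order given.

Classify positions by backward induction: terminal positions (no move available) are L. From any other position, the mover wins iff some move reaches an L.
n=0: no move → L
n=1: can move to 0, which is L ⇒ W
n=2: can move to 0, which is L ⇒ W
n=3: can move to 0, which is L ⇒ W
n=4: moves to 2(W), 3(W); every one is W ⇒ L
n=5: can move to 0, which is L ⇒ W
n=6: can move to 4, which is L ⇒ W
n=7: can move to 0, which is L ⇒ W
n=8: can move to 4, which is L ⇒ W
n=9: moves to 6(W), 8(W); every one is W ⇒ L
n=10: can move to 9, which is L ⇒ W
n=11: can move to 0, which is L ⇒ W
n=12: can move to 9, which is L ⇒ W
n=13: can move to 0, which is L ⇒ W

7: W, 9: L, 13: W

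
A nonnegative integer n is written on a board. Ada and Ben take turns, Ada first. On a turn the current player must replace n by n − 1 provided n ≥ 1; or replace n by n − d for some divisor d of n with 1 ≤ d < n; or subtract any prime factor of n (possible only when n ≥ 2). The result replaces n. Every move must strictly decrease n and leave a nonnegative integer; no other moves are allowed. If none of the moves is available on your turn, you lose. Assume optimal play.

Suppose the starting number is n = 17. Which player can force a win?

Build the W/L table. Terminal = L. A non-terminal position is W if it has a move to some L; otherwise it is L.
n=0: no move → L
n=1: can move to 0, which is L ⇒ W
n=2: can move to 0, which is L ⇒ W
n=3: can move to 0, which is L ⇒ W
n=4: moves to 2(W), 3(W); every one is W ⇒ L
n=5: can move to 0, which is L ⇒ W
n=6: can move to 4, which is L ⇒ W
n=7: can move to 0, which is L ⇒ W
n=8: can move to 4, which is L ⇒ W
n=9: moves to 6(W), 8(W); every one is W ⇒ L
n=10: can move to 9, which is L ⇒ W
n=11: can move to 0, which is L ⇒ W
n=12: can move to 9, which is L ⇒ W
n=13: can move to 0, which is L ⇒ W
n=14: moves to 7(W), 12(W), 13(W); every one is W ⇒ L
n=15: can move to 14, which is L ⇒ W
n=16: can move to 14, which is L ⇒ W
n=17: can move to 0, which is L ⇒ W
From 17 Ada can move to 0, reaching an L position.

Ada wins.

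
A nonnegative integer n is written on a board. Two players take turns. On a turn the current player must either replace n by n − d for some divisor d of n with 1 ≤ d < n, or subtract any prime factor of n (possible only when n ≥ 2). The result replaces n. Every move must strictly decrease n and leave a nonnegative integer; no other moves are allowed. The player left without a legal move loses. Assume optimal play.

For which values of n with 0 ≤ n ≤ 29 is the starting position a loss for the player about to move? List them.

Work bottom-up. With no move the player to move loses. Otherwise the position is W if at least one move leads to an L position for the opponent, and L if every move leads to a W.
n=0: no move → L
n=1: no move → L
n=2: W (go to 0, an L position)
n=3: W (go to 0, an L position)
n=4: L (options 2(W), 3(W) are all W)
n=5: W (go to 0, an L position)
n=6: W (go to 4, an L position)
n=7: W (go to 0, an L position)
n=8: W (go to 4, an L position)
n=9: L (options 6(W), 8(W) are all W)
n=10: W (go to 9, an L position)
n=11: W (go to 0, an L position)
n=12: W (go to 9, an L position)
n=13: W (go to 0, an L position)
n=14: L (options 7(W), 12(W), 13(W) are all W)
n=15: W (go to 14, an L position)
n=16: W (go to 14, an L position)
n=17: W (go to 0, an L position)
n=18: W (go to 9, an L position)
n=19: W (go to 0, an L position)
n=20: L (options 10(W), 15(W), 16(W), 18(W), 19(W) are all W)
n=21: W (go to 14, an L position)
n=22: W (go to 20, an L position)
n=23: W (go to 0, an L position)
n=24: W (go to 20, an L position)
n=25: W (go to 20, an L position)
n=26: L (options 13(W), 24(W), 25(W) are all W)
n=27: W (go to 26, an L position)
n=28: W (go to 14, an L position)
n=29: W (go to 0, an L position)
Reading off the rows marked L gives the requested list; there are 7 such values of n.

0, 1, 4, 9, 14, 20, 26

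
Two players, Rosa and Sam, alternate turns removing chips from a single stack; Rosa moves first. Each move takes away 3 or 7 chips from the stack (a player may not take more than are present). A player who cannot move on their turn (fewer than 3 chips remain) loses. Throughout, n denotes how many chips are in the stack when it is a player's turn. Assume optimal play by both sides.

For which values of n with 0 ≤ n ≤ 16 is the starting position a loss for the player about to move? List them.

Build the W/L table. Terminal = L. A non-terminal position is W if it has a move to some L; otherwise it is L.
n=0: no move → L
n=1: no move → L
n=2: no move → L
n=3: →0(L), so W
n=4: →1(L), so W
n=5: →2(L), so W
n=6: →3(W) only, which is W, so L
n=7: →0(L), so W
n=8: →1(L), so W
n=9: →6(L), so W
n=10: →7(W), 3(W) — all W, so L
n=11: →8(W), 4(W) — all W, so L
n=12: →9(W), 5(W) — all W, so L
n=13: →10(L), so W
n=14: →11(L), so W
n=15: →12(L), so W
n=16: →13(W), 9(W) — all W, so L
Reading off the rows marked L gives the requested list; there are 8 such values of n.

0, 1, 2, 6, 10, 11, 12, 16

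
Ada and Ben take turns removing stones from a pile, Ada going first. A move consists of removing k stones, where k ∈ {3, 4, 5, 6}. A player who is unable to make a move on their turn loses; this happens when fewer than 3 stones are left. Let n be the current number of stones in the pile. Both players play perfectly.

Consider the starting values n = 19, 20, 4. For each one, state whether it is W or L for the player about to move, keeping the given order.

19: L, 20: L, 4: W

Work bottom-up. With no move the player to move loses. Otherwise the position is W if at least one move leads to an L position for the opponent, and L if every move leads to a W.
n=0: no move → L
n=1: no move → L
n=2: no move → L
n=3: →0(L), so W
n=4: →1(L), so W
n=5: →2(L), so W
n=6: →2(L), so W
n=7: →2(L), so W
n=8: →2(L), so W
n=9: →6(W), 5(W), 4(W), 3(W) — all W, so L
n=10: →7(W), 6(W), 5(W), 4(W) — all W, so L
n=11: →8(W), 7(W), 6(W), 5(W) — all W, so L
n=12: →9(L), so W
n=13: →10(L), so W
n=14: →11(L), so W
n=15: →11(L), so W
n=16: →11(L), so W
n=17: →11(L), so W
n=18: →15(W), 14(W), 13(W), 12(W) — all W, so L
n=19: →16(W), 15(W), 14(W), 13(W) — all W, so L
n=20: →17(W), 16(W), 15(W), 14(W) — all W, so L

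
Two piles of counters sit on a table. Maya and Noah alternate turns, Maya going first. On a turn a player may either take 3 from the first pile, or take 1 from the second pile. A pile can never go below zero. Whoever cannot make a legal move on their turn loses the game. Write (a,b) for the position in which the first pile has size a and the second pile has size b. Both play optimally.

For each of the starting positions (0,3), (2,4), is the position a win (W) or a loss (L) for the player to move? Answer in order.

Classify positions by backward induction: terminal positions (no move available) are L. From any other position, the mover wins iff some move reaches an L.
No move ever increases a pile, so every position that can arise here has a ≤ 2 and b ≤ 4; it is enough to label the cells with 0 ≤ a ≤ 2 and 0 ≤ b ≤ 4.
Every move lowers a or b (never raises either), so fill the grid row by row in increasing a, and left to right within a row: each cell's successors are then already labelled.
      b=0  b=1  b=2  b=3  b=4
a=0:    L    W    L    W    L
a=1:    L    W    L    W    L
a=2:    L    W    L    W    L
Cells with no legal move (terminal, hence L): (0,0), (1,0), (2,0).
The remaining L cells, each justified by listing all of its moves:
(0,2): the only move is to (0,1)(W), a W ⇒ L
(0,4): the only move is to (0,3)(W), a W ⇒ L
(1,2): the only move is to (1,1)(W), a W ⇒ L
(1,4): the only move is to (1,3)(W), a W ⇒ L
(2,2): the only move is to (2,1)(W), a W ⇒ L
(2,4): the only move is to (2,3)(W), a W ⇒ L
Every other cell has at least one move into one of the L cells above, so it is W.
(0,3): the move to (0,2) reaches an L cell, so W
(2,4): one of the L cells justified above, so L

(0,3): W, (2,4): L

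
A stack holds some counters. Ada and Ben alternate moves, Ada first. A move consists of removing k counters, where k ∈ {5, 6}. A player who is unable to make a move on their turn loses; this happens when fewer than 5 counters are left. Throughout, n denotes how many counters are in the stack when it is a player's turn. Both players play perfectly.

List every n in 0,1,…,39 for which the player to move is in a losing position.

Compute win/loss labels from the base case upward. A position with no move is L. Any other position is W if it can reach an L in one move, else L.
n=0: no move → L
n=1: no move → L
n=2: no move → L
n=3: no move → L
n=4: no move → L
n=5: reaches L-position 0 → W
n=6: reaches L-position 1 → W
n=7: reaches L-position 2 → W
n=8: reaches L-position 3 → W
n=9: reaches L-position 4 → W
n=10: reaches L-position 4 → W
n=11: only reaches 6(W), 5(W), all W → L
n=12: only reaches 7(W), 6(W), all W → L
n=13: only reaches 8(W), 7(W), all W → L
n=14: only reaches 9(W), 8(W), all W → L
n=15: only reaches 10(W), 9(W), all W → L
n=16: reaches L-position 11 → W
n=17: reaches L-position 12 → W
n=18: reaches L-position 13 → W
n=19: reaches L-position 14 → W
n=20: reaches L-position 15 → W
n=21: reaches L-position 15 → W
n=22: only reaches 17(W), 16(W), all W → L
n=23: only reaches 18(W), 17(W), all W → L
n=24: only reaches 19(W), 18(W), all W → L
n=25: only reaches 20(W), 19(W), all W → L
n=26: only reaches 21(W), 20(W), all W → L
n=27: reaches L-position 22 → W
n=28: reaches L-position 23 → W
n=29: reaches L-position 24 → W
n=30: reaches L-position 25 → W
n=31: reaches L-position 26 → W
n=32: reaches L-position 26 → W
n=33: only reaches 28(W), 27(W), all W → L
n=34: only reaches 29(W), 28(W), all W → L
n=35: only reaches 30(W), 29(W), all W → L
n=36: only reaches 31(W), 30(W), all W → L
n=37: only reaches 32(W), 31(W), all W → L
n=38: reaches L-position 33 → W
n=39: reaches L-position 34 → W
Reading off the rows marked L gives the requested list; there are 20 such values of n.

0, 1, 2, 3, 4, 11, 12, 13, 14, 15, 22, 23, 24, 25, 26, 33, 34, 35, 36, 37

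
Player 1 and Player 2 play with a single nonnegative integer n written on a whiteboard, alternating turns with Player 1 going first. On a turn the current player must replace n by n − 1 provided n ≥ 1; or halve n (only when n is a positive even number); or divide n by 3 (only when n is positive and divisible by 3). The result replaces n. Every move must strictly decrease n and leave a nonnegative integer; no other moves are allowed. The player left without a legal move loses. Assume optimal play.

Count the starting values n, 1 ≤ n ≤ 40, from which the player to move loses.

Compute win/loss labels from the base case upward. A position with no move is L. Any other position is W if it can reach an L in one move, else L.
n=0: no move → L
n=1: reaches L-position 0 → W
n=2: only reaches 1(W), which is W → L
n=3: reaches L-position 2 → W
n=4: reaches L-position 2 → W
n=5: only reaches 4(W), which is W → L
n=6: reaches L-position 2 → W
n=7: only reaches 6(W), which is W → L
n=8: reaches L-position 7 → W
n=9: only reaches 3(W), 8(W), all W → L
n=10: reaches L-position 5 → W
n=11: only reaches 10(W), which is W → L
n=12: reaches L-position 11 → W
n=13: only reaches 12(W), which is W → L
n=14: reaches L-position 7 → W
n=15: reaches L-position 5 → W
n=16: only reaches 8(W), 15(W), all W → L
n=17: reaches L-position 16 → W
n=18: reaches L-position 9 → W
n=19: only reaches 18(W), which is W → L
n=20: reaches L-position 19 → W
n=21: reaches L-position 7 → W
n=22: reaches L-position 11 → W
n=23: only reaches 22(W), which is W → L
n=24: reaches L-position 23 → W
n=25: only reaches 24(W), which is W → L
n=26: reaches L-position 13 → W
n=27: reaches L-position 9 → W
n=28: only reaches 14(W), 27(W), all W → L
n=29: reaches L-position 28 → W
n=30: only reaches 10(W), 15(W), 29(W), all W → L
n=31: reaches L-position 30 → W
n=32: reaches L-position 16 → W
n=33: reaches L-position 11 → W
n=34: only reaches 17(W), 33(W), all W → L
n=35: reaches L-position 34 → W
n=36: only reaches 12(W), 18(W), 35(W), all W → L
n=37: reaches L-position 36 → W
n=38: reaches L-position 19 → W
n=39: reaches L-position 13 → W
n=40: only reaches 20(W), 39(W), all W → L
L entries with 1 ≤ n ≤ 40 (n=0 is outside the asked range and is not counted): n = 2, 5, 7, 9, 11, 13, 16, 19, 23, 25, 28, 30, 34, 36, 40; that makes 15.

15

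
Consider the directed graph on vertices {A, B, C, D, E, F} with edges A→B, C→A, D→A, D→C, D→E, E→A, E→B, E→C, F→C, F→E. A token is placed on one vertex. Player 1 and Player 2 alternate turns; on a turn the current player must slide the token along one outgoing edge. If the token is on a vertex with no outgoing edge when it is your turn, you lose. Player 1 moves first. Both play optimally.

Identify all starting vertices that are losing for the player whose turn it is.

B, C

Work bottom-up. With no move the player to move loses. Otherwise the position is W if at least one move leads to an L position for the opponent, and L if every move leads to a W.
Every edge goes from a vertex to one that appears earlier in the order B, A, C, E, F, D, so processing vertices in that order labels each vertex after all of its successors.
B: no outgoing edge → L
A: →B(L), so W
C: →A(W) only, which is W, so L
E: →C(L), so W
F: →C(L), so W
D: →C(L), so W
Reading off the rows marked L gives the requested list; there are 2 such vertices.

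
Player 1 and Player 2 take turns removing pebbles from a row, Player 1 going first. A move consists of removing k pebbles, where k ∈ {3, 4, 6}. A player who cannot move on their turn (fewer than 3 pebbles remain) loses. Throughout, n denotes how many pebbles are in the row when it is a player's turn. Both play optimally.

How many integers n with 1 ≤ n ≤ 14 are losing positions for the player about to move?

5

Build the W/L table. Terminal = L. A non-terminal position is W if it has a move to some L; otherwise it is L.
n=0: no move → L
n=1: no move → L
n=2: no move → L
n=3: can move to 0, which is L ⇒ W
n=4: can move to 1, which is L ⇒ W
n=5: can move to 2, which is L ⇒ W
n=6: can move to 2, which is L ⇒ W
n=7: can move to 1, which is L ⇒ W
n=8: can move to 2, which is L ⇒ W
n=9: moves to 6(W), 5(W), 3(W); every one is W ⇒ L
n=10: moves to 7(W), 6(W), 4(W); every one is W ⇒ L
n=11: moves to 8(W), 7(W), 5(W); every one is W ⇒ L
n=12: can move to 9, which is L ⇒ W
n=13: can move to 10, which is L ⇒ W
n=14: can move to 11, which is L ⇒ W
L entries with 1 ≤ n ≤ 14 (n=0 is outside the asked range and is not counted): n = 1, 2, 9, 10, 11; that makes 5.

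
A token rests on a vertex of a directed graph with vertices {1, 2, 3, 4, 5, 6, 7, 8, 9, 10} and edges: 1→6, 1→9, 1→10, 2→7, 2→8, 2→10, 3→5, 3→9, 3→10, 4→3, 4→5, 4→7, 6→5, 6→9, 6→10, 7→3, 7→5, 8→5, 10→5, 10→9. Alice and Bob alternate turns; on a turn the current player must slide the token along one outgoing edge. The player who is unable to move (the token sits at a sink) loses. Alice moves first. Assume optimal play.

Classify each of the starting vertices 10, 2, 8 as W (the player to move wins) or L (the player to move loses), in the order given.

10: W, 2: L, 8: W

Positions with no move are L. A position that does have a move is losing for the player to move precisely when every available move leads to a winning position for the opponent. Fill in the labels:
Every edge goes from a vertex to one that appears earlier in the order 5, 9, 10, 3, 6, 8, 7, 1, 2, 4, so processing vertices in that order labels each vertex after all of its successors.
5: no outgoing edge → L
9: no outgoing edge → L
10: →9(L), so W
3: →9(L), so W
6: →9(L), so W
8: →5(L), so W
7: →5(L), so W
1: →9(L), so W
2: →7(W), 8(W), 10(W) — all W, so L
4: →5(L), so W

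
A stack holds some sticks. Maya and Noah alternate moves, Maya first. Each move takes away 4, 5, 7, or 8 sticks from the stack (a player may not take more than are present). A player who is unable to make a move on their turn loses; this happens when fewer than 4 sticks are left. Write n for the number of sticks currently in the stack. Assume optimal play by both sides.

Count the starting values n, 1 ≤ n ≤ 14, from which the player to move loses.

Label each position W (a win for the player to move) or L (a loss). A position with no legal move is L; any other position is W exactly when some move reaches an L, and L when every move reaches a W.
n=0: no move → L
n=1: no move → L
n=2: no move → L
n=3: no move → L
n=4: →0(L), so W
n=5: →1(L), so W
n=6: →2(L), so W
n=7: →3(L), so W
n=8: →3(L), so W
n=9: →2(L), so W
n=10: →3(L), so W
n=11: →3(L), so W
n=12: →8(W), 7(W), 5(W), 4(W) — all W, so L
n=13: →9(W), 8(W), 6(W), 5(W) — all W, so L
n=14: →10(W), 9(W), 7(W), 6(W) — all W, so L
L entries with 1 ≤ n ≤ 14 (n=0 is outside the asked range and is not counted): n = 1, 2, 3, 12, 13, 14; that makes 6.

6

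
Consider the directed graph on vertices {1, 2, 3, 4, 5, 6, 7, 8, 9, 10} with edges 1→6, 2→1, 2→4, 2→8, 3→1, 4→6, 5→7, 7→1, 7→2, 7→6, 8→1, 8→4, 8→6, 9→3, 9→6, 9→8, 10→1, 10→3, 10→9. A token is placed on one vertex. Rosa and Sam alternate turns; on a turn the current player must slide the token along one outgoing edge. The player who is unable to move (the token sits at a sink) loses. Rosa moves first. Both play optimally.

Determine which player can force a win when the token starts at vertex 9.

Compute win/loss labels from the base case upward. A position with no move is L. Any other position is W if it can reach an L in one move, else L.
Every edge goes from a vertex to one that appears earlier in the order 6, 1, 4, 8, 2, 3, 9, 7, 10, 5, so processing vertices in that order labels each vertex after all of its successors.
6: no outgoing edge → L
1: →6(L), so W
4: →6(L), so W
8: →6(L), so W
2: →8(W), 4(W), 1(W) — all W, so L
3: →1(W) only, which is W, so L
9: →3(L), so W
7: →2(L), so W
10: →3(L), so W
5: →7(W) only, which is W, so L
The starting position 9 is W: Rosa should move to 3, handing over an L position.

Rosa wins.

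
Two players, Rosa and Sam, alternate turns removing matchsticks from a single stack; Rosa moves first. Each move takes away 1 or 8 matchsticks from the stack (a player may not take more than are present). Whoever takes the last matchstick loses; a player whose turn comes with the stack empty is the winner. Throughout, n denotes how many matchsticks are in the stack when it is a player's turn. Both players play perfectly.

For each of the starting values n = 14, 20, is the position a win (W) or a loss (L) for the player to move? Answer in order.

Use the standard recursion: the mover wins at a terminal position; elsewhere, the mover wins exactly when some move hands the opponent an L position.
n=0: no move; the opponent has just taken the last matchstick and therefore loses → W
n=1: only reaches 0(W), which is W → L
n=2: reaches L-position 1 → W
n=3: only reaches 2(W), which is W → L
n=4: reaches L-position 3 → W
n=5: only reaches 4(W), which is W → L
n=6: reaches L-position 5 → W
n=7: only reaches 6(W), which is W → L
n=8: reaches L-position 7 → W
n=9: reaches L-position 1 → W
n=10: only reaches 9(W), 2(W), all W → L
n=11: reaches L-position 10 → W
n=12: only reaches 11(W), 4(W), all W → L
n=13: reaches L-position 12 → W
n=14: only reaches 13(W), 6(W), all W → L
n=15: reaches L-position 14 → W
n=16: only reaches 15(W), 8(W), all W → L
n=17: reaches L-position 16 → W
n=18: reaches L-position 10 → W
n=19: only reaches 18(W), 11(W), all W → L
n=20: reaches L-position 19 → W

14: L, 20: W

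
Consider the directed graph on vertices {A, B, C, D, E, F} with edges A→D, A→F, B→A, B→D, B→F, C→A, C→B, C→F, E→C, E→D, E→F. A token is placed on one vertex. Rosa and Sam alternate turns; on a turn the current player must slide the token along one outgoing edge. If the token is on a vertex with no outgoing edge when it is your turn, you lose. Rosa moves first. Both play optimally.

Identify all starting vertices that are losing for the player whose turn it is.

Use the standard recursion: the mover loses at a terminal position; elsewhere, the mover wins exactly when some move hands the opponent an L position.
Every edge goes from a vertex to one that appears earlier in the order F, D, A, B, C, E, so processing vertices in that order labels each vertex after all of its successors.
F: no outgoing edge → L
D: no outgoing edge → L
A: W (go to D, an L position)
B: W (go to D, an L position)
C: W (go to F, an L position)
E: W (go to D, an L position)
The losing starting vertices are exactly the entries labelled L in this table (2 of them).

D, F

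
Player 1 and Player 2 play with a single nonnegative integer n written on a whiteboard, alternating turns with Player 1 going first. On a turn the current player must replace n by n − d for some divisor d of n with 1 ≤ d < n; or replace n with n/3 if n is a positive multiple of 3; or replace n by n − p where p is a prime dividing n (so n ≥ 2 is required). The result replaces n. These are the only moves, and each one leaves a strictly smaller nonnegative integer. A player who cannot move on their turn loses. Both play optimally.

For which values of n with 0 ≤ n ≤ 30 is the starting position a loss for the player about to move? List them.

Build the W/L table. Terminal = L. A non-terminal position is W if it has a move to some L; otherwise it is L.
n=0: no move → L
n=1: no move → L
n=2: reaches L-position 0 → W
n=3: reaches L-position 0 → W
n=4: only reaches 2(W), 3(W), all W → L
n=5: reaches L-position 0 → W
n=6: reaches L-position 4 → W
n=7: reaches L-position 0 → W
n=8: reaches L-position 4 → W
n=9: only reaches 3(W), 6(W), 8(W), all W → L
n=10: reaches L-position 9 → W
n=11: reaches L-position 0 → W
n=12: reaches L-position 4 → W
n=13: reaches L-position 0 → W
n=14: only reaches 7(W), 12(W), 13(W), all W → L
n=15: reaches L-position 14 → W
n=16: reaches L-position 14 → W
n=17: reaches L-position 0 → W
n=18: reaches L-position 9 → W
n=19: reaches L-position 0 → W
n=20: only reaches 10(W), 15(W), 16(W), 18(W), 19(W), all W → L
n=21: reaches L-position 14 → W
n=22: reaches L-position 20 → W
n=23: reaches L-position 0 → W
n=24: reaches L-position 20 → W
n=25: reaches L-position 20 → W
n=26: only reaches 13(W), 24(W), 25(W), all W → L
n=27: reaches L-position 9 → W
n=28: reaches L-position 14 → W
n=29: reaches L-position 0 → W
n=30: reaches L-position 20 → W
The losing starting values of n are exactly the entries labelled L in this table (7 of them).

0, 1, 4, 9, 14, 20, 26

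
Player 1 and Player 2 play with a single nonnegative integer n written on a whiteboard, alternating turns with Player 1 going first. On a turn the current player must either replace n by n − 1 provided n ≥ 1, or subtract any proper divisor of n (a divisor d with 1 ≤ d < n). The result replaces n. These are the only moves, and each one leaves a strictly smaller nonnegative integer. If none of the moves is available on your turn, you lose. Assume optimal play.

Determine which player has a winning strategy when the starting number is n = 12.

Use the standard recursion: the mover loses at a terminal position; elsewhere, the mover wins exactly when some move hands the opponent an L position.
n=0: no move → L
n=1: →0(L), so W
n=2: →1(W) only, which is W, so L
n=3: →2(L), so W
n=4: →2(L), so W
n=5: →4(W) only, which is W, so L
n=6: →5(L), so W
n=7: →6(W) only, which is W, so L
n=8: →7(L), so W
n=9: →6(W), 8(W) — all W, so L
n=10: →5(L), so W
n=11: →10(W) only, which is W, so L
n=12: →9(L), so W
From 12 Player 1 can move to 9, reaching an L position.

Player 1 wins.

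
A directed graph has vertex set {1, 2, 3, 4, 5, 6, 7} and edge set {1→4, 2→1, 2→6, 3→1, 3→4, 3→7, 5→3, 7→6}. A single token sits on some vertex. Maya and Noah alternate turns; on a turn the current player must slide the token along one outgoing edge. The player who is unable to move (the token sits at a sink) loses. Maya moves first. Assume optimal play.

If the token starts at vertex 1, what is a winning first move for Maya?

Move to 4.

Use the standard recursion: the mover loses at a terminal position; elsewhere, the mover wins exactly when some move hands the opponent an L position.
Every edge goes from a vertex to one that appears earlier in the order 6, 4, 1, 7, 3, 5, 2, so processing vertices in that order labels each vertex after all of its successors.
6: no outgoing edge → L
4: no outgoing edge → L
1: can move to 4, which is L ⇒ W
7: can move to 6, which is L ⇒ W
3: can move to 4, which is L ⇒ W
5: the only move is to 3(W), a W ⇒ L
2: can move to 6, which is L ⇒ W
From 1, the L positions reachable in one move are: 4.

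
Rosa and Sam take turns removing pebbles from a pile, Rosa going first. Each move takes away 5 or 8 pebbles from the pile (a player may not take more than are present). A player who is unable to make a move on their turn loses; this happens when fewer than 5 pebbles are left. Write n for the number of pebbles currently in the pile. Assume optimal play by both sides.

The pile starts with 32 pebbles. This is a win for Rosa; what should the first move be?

Build the W/L table. Terminal = L. A non-terminal position is W if it has a move to some L; otherwise it is L.
n=0: no move → L
n=1: no move → L
n=2: no move → L
n=3: no move → L
n=4: no move → L
n=5: can move to 0, which is L ⇒ W
n=6: can move to 1, which is L ⇒ W
n=7: can move to 2, which is L ⇒ W
n=8: can move to 3, which is L ⇒ W
n=9: can move to 4, which is L ⇒ W
n=10: can move to 2, which is L ⇒ W
n=11: can move to 3, which is L ⇒ W
n=12: can move to 4, which is L ⇒ W
n=13: moves to 8(W), 5(W); every one is W ⇒ L
n=14: moves to 9(W), 6(W); every one is W ⇒ L
n=15: moves to 10(W), 7(W); every one is W ⇒ L
n=16: moves to 11(W), 8(W); every one is W ⇒ L
n=17: moves to 12(W), 9(W); every one is W ⇒ L
n=18: can move to 13, which is L ⇒ W
n=19: can move to 14, which is L ⇒ W
n=20: can move to 15, which is L ⇒ W
n=21: can move to 16, which is L ⇒ W
n=22: can move to 17, which is L ⇒ W
n=23: can move to 15, which is L ⇒ W
n=24: can move to 16, which is L ⇒ W
n=25: can move to 17, which is L ⇒ W
n=26: moves to 21(W), 18(W); every one is W ⇒ L
n=27: moves to 22(W), 19(W); every one is W ⇒ L
n=28: moves to 23(W), 20(W); every one is W ⇒ L
n=29: moves to 24(W), 21(W); every one is W ⇒ L
n=30: moves to 25(W), 22(W); every one is W ⇒ L
n=31: can move to 26, which is L ⇒ W
n=32: can move to 27, which is L ⇒ W
From 32, the L positions reachable in one move are: 27.

Remove 5, leaving 27.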